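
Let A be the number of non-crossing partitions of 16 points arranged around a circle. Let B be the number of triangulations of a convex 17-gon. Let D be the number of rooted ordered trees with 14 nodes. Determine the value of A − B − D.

24919925

The non-crossing partitions of [16] form a lattice of size C_16. So A = C_16 = 35357670.
Triangulations of a convex m-gon are counted by C_{m−2}; with m = 17 this is C_15. So B = C_15 = 9694845.
Rooted ordered (plane) trees on m nodes have m−1 edges and are counted by C_{m−1}; m = 14 gives C_13. So D = C_13 = 742900.
A − B − D = 35357670 − 9694845 − 742900 = 24919925.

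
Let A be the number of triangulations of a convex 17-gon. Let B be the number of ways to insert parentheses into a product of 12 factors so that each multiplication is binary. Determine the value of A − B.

The number of triangulations of a 17-gon is the Catalan number C_15 (index = sides − 2). So A = C_15 = 9694845.
Ways to associate a product of 12 factors correspond to binary trees on 12 leaves, so the count is C_11. So B = C_11 = 58786.
A − B = 9694845 − 58786 = 9636059.

9636059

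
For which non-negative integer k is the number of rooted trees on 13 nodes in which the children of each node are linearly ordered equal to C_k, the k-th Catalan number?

A rooted plane tree on 13 nodes has 12 edges, and such trees are counted by C_12.

12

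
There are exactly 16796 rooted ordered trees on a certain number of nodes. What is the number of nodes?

11

Rooted ordered trees on m nodes are counted by C_{m−1}. Since C_10 = 16796, the index is 10.
So the index is 10, and the number of nodes is 10 + 1 = 11.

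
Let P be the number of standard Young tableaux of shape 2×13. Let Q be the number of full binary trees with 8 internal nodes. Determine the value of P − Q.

741470

By the hook-length formula (or a Dyck-path bijection), SYT of shape 2×13 number C_13. So P = C_13 = 742900.
The number of full binary trees on 8 internal nodes is the Catalan number C_8. So Q = C_8 = 1430.
P − Q = 742900 − 1430 = 741470.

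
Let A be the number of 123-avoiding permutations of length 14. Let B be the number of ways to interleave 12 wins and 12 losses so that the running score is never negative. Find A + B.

For any fixed pattern of length 3, the pattern-avoiding permutations of [14] number C_14. So A = C_14 = 2674440.
Reading a vote for the leader as '(' and for the other as ')' turns such a sequence into a balanced string of 12 pairs, so the count is C_12. So B = C_12 = 208012.
A + B = 2674440 + 208012 = 2882452.

2882452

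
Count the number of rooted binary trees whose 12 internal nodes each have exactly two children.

The number of full binary trees on 12 internal nodes is the Catalan number C_12.
C_12 = C(24,12)/13 = 2704156/13 = 208012.

208012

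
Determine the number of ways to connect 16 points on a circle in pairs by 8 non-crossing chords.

1430

Non-crossing perfect matchings of 2n points on a circle are counted by C_n; with 16 points, n = 8.
C_8 = C_7 · 2(2·7+1)/(7+2) = 429 · 30/9 = 1430.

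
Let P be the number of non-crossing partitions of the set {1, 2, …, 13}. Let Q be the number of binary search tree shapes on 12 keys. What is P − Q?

534888

Non-crossing partitions of an n-element set are counted by C_n; here n = 13. So P = C_13 = 742900.
There are C_n binary search tree shapes on n keys; with n = 12 that is C_12. So Q = C_12 = 208012.
P − Q = 742900 − 208012 = 534888.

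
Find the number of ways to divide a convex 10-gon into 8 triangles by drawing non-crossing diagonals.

Triangulations of a convex m-gon are counted by C_{m−2}; with m = 10 this is C_8.
C_8 = C(16,8)/9 = 12870/9 = 1430.

1430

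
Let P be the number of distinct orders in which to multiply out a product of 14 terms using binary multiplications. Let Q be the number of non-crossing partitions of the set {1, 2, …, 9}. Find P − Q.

Ways to associate a product of 14 factors correspond to binary trees on 14 leaves, so the count is C_13. So P = C_13 = 742900.
Non-crossing partitions of an n-element set are counted by C_n; here n = 9. So Q = C_9 = 4862.
P − Q = 742900 − 4862 = 738038.

738038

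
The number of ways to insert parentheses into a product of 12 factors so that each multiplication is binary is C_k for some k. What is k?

11

Parenthesizations of m factors correspond to full binary trees with m leaves, counted by C_{m−1}; m = 12 gives C_11.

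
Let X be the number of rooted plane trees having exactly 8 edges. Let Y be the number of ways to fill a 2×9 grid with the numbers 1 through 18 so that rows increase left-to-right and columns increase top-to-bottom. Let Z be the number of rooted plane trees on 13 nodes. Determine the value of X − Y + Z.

204580

A rooted plane tree with 8 edges has 9 nodes, and the count is C_8. So X = C_8 = 1430.
By the hook-length formula (or a Dyck-path bijection), SYT of shape 2×9 number C_9. So Y = C_9 = 4862.
A rooted plane tree on 13 nodes has 12 edges, and such trees are counted by C_12. So Z = C_12 = 208012.
X − Y + Z = 1430 − 4862 + 208012 = 204580.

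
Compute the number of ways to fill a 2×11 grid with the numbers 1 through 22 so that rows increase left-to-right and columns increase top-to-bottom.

By the hook-length formula (or a Dyck-path bijection), SYT of shape 2×11 number C_11.
C_11 = 58786.

58786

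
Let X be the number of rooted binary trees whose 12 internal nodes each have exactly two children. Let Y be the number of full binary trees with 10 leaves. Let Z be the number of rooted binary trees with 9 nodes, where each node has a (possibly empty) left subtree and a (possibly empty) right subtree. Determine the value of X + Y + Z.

Full binary trees with n internal nodes are counted by C_n; here n = 12. So X = C_12 = 208012.
Full binary trees with 10 leaves have 10−1 = 9 internal nodes, so there are C_9 of them. So Y = C_9 = 4862.
Binary trees (left/right distinguished) on n nodes are counted by C_n; here n = 9. So Z = C_9 = 4862.
X + Y + Z = 208012 + 4862 + 4862 = 217736.

217736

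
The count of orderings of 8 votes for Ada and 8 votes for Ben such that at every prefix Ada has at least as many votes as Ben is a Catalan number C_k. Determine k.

8

Ballot sequences with n votes each where one side never trails are Dyck words, counted by C_n; here n = 8.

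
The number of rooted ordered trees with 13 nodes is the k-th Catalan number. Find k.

A rooted plane tree on 13 nodes has 12 edges, and such trees are counted by C_12.

12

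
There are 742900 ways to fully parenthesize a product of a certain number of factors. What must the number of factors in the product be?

Parenthesizations of m factors are counted by C_{m−1}. Since C_13 = 742900, the index is 13.
So the index is 13, and the number of factors is 13 + 1 = 14.

14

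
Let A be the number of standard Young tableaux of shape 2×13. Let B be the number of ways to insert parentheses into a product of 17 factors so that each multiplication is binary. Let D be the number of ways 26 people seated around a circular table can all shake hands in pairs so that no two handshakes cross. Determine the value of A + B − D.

By the hook-length formula (or a Dyck-path bijection), SYT of shape 2×13 number C_13. So A = C_13 = 742900.
Parenthesizations of m factors correspond to full binary trees with m leaves, counted by C_{m−1}; m = 17 gives C_16. So B = C_16 = 35357670.
With 26 = 2·13 people, non-crossing handshake pairings are non-crossing perfect matchings on a circle, counted by C_13. So D = C_13 = 742900.
A + B − D = 742900 + 35357670 − 742900 = 35357670.

35357670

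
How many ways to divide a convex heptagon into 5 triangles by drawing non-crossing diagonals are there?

42

Triangulations of a convex m-gon are counted by C_{m−2}; with m = 7 this is C_5.
C_5 = 42.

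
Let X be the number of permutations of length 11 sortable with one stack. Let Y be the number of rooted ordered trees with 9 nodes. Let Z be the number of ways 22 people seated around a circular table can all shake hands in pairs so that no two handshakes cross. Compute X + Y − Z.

1430

By Knuth's characterisation, the stack-sortable permutations of length 11 are the 231-avoiders, numbering C_11. So X = C_11 = 58786.
A rooted plane tree on 9 nodes has 8 edges, and such trees are counted by C_8. So Y = C_8 = 1430.
With 22 = 2·11 people, non-crossing handshake pairings are non-crossing perfect matchings on a circle, counted by C_11. So Z = C_11 = 58786.
X + Y − Z = 58786 + 1430 − 58786 = 1430.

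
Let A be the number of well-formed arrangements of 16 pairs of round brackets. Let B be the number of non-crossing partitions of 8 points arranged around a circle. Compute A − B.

With 16 pairs the number of balanced bracket strings is the Catalan number C_16. So A = C_16 = 35357670.
Non-crossing partitions of an n-element set are counted by C_n; here n = 8. So B = C_8 = 1430.
A − B = 35357670 − 1430 = 35356240.

35356240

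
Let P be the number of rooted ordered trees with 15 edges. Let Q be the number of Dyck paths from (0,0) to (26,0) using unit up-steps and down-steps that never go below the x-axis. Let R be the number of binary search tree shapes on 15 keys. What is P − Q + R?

18646790

Rooted ordered trees with n edges are counted by C_n; here n = 15. So P = C_15 = 9694845.
Dyck paths of semilength n (length 2n) are counted by C_n; here n = 13. So Q = C_13 = 742900.
Binary trees (left/right distinguished) on n nodes are counted by C_n; here n = 15. So R = C_15 = 9694845.
P − Q + R = 9694845 − 742900 + 9694845 = 18646790.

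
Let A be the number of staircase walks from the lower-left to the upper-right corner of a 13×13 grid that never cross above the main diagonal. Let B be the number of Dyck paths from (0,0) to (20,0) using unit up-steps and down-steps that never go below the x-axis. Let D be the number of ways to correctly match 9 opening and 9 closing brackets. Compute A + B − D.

Sub-diagonal monotone paths from (0,0) to (13,13) biject with Dyck paths of semilength 13, giving C_13. So A = C_13 = 742900.
Dyck paths of semilength n (length 2n) are counted by C_n; here n = 10. So B = C_10 = 16796.
With 9 pairs the number of balanced bracket strings is the Catalan number C_9. So D = C_9 = 4862.
A + B − D = 742900 + 16796 − 4862 = 754834.

754834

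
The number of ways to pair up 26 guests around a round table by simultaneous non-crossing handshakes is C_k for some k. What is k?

13

With 26 = 2·13 people, non-crossing handshake pairings are non-crossing perfect matchings on a circle, counted by C_13.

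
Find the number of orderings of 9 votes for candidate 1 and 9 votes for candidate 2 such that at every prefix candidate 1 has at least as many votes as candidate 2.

4862

Ballot sequences with n votes each where one side never trails are Dyck words, counted by C_n; here n = 9.
C_9 = C(18,9)/10 = 48620/10 = 4862.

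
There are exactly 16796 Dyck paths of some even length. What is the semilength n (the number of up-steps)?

10

Dyck paths of semilength n are counted by C_n. The Catalan number equal to 16796 is C_10.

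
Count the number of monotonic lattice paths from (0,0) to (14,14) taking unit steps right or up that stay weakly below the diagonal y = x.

2674440

Sub-diagonal monotone paths from (0,0) to (14,14) biject with Dyck paths of semilength 14, giving C_14.
C_14 = C(28,14)/15 = 40116600/15 = 2674440.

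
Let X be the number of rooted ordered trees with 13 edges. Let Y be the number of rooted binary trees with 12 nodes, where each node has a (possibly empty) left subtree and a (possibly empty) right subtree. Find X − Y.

A rooted plane tree with 13 edges has 14 nodes, and the count is C_13. So X = C_13 = 742900.
There are C_n binary search tree shapes on n keys; with n = 12 that is C_12. So Y = C_12 = 208012.
X − Y = 742900 − 208012 = 534888.

534888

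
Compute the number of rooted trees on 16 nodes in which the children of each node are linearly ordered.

9694845

A rooted plane tree on 16 nodes has 15 edges, and such trees are counted by C_15.
C_15 = C_14 · 2(2·14+1)/(14+2) = 2674440 · 58/16 = 9694845.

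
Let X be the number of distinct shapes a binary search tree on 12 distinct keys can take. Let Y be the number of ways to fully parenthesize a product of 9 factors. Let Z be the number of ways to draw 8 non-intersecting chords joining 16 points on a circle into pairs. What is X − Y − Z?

205152

There are C_n binary search tree shapes on n keys; with n = 12 that is C_12. So X = C_12 = 208012.
Ways to associate a product of 9 factors correspond to binary trees on 9 leaves, so the count is C_8. So Y = C_8 = 1430.
Pairing 16 circle points by 8 non-crossing chords gives C_8 matchings. So Z = C_8 = 1430.
X − Y − Z = 208012 − 1430 − 1430 = 205152.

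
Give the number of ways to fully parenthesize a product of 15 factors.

Parenthesizations of m factors correspond to full binary trees with m leaves, counted by C_{m−1}; m = 15 gives C_14.
C_14 = C_13 · 2(2·13+1)/(13+2) = 742900 · 54/15 = 2674440.

2674440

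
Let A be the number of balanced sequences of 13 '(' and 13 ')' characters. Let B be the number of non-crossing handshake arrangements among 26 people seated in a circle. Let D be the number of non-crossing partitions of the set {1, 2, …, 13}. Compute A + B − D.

742900

A balanced arrangement of 13 bracket pairs is a Dyck word of semilength 13, so the count is C_13. So A = C_13 = 742900.
Non-crossing handshake pairings of 2n people are counted by C_n; 26 people gives n = 13. So B = C_13 = 742900.
Non-crossing partitions of an n-element set are counted by C_n; here n = 13. So D = C_13 = 742900.
A + B − D = 742900 + 742900 − 742900 = 742900.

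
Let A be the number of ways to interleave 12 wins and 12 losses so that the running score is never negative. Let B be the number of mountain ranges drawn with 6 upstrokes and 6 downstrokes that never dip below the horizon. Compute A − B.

207880

Reading a vote for the leader as '(' and for the other as ')' turns such a sequence into a balanced string of 12 pairs, so the count is C_12. So A = C_12 = 208012.
Dyck paths of semilength n (length 2n) are counted by C_n; here n = 6. So B = C_6 = 132.
A − B = 208012 − 132 = 207880.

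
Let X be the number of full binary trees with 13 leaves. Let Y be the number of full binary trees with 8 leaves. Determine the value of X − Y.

207583

Full binary trees with 13 leaves have 13−1 = 12 internal nodes, so there are C_12 of them. So X = C_12 = 208012.
A full binary tree with L leaves has L−1 internal nodes and is counted by C_{L−1}; L = 8 gives C_7. So Y = C_7 = 429.
X − Y = 208012 − 429 = 207583.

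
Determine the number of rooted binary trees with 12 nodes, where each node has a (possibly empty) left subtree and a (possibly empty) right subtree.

208012

There are C_n binary search tree shapes on n keys; with n = 12 that is C_12.
C_12 = C(24,12)/13 = 2704156/13 = 208012.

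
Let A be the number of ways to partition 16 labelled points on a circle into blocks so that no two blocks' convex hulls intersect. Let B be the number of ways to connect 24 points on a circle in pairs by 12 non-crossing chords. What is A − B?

Non-crossing partitions of an n-element set are counted by C_n; here n = 16. So A = C_16 = 35357670.
Pairing 24 circle points by 12 non-crossing chords gives C_12 matchings. So B = C_12 = 208012.
A − B = 35357670 − 208012 = 35149658.

35149658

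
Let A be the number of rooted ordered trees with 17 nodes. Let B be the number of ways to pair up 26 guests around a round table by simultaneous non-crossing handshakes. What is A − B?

Rooted ordered (plane) trees on m nodes have m−1 edges and are counted by C_{m−1}; m = 17 gives C_16. So A = C_16 = 35357670.
With 26 = 2·13 people, non-crossing handshake pairings are non-crossing perfect matchings on a circle, counted by C_13. So B = C_13 = 742900.
A − B = 35357670 − 742900 = 34614770.

34614770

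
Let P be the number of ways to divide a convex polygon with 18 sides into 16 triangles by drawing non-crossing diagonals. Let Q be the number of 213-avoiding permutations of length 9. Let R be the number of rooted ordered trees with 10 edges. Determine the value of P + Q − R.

35345736

The number of triangulations of an 18-gon is the Catalan number C_16 (index = sides − 2). So P = C_16 = 35357670.
Permutations of [n] avoiding any single length-3 pattern are counted by C_n; here n = 9. So Q = C_9 = 4862.
A rooted plane tree with 10 edges has 11 nodes, and the count is C_10. So R = C_10 = 16796.
P + Q − R = 35357670 + 4862 − 16796 = 35345736.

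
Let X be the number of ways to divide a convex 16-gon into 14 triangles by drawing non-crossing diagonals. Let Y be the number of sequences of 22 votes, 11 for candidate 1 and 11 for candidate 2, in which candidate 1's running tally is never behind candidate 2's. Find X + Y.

Triangulations of a convex m-gon are counted by C_{m−2}; with m = 16 this is C_14. So X = C_14 = 2674440.
Reading a vote for the leader as '(' and for the other as ')' turns such a sequence into a balanced string of 11 pairs, so the count is C_11. So Y = C_11 = 58786.
X + Y = 2674440 + 58786 = 2733226.

2733226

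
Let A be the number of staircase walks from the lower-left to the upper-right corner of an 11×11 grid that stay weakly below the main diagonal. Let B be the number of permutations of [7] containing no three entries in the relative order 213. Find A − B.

Monotone paths in an n×n grid that stay weakly below the diagonal are counted by C_n; here n = 11. So A = C_11 = 58786.
Permutations of [n] avoiding any single length-3 pattern are counted by C_n; here n = 7. So B = C_7 = 429.
A − B = 58786 − 429 = 58357.

58357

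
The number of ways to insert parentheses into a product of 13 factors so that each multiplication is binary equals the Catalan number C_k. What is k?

12

Bracketing 13 factors into binary products is counted by C_{13−1} = C_12.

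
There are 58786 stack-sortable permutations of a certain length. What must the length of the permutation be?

Stack-sortable permutations of [n] are counted by C_n; 58786 = C_11.

11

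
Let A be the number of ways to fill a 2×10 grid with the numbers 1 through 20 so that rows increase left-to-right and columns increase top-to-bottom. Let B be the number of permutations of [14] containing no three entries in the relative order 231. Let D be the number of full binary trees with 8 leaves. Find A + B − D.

By the hook-length formula (or a Dyck-path bijection), SYT of shape 2×10 number C_10. So A = C_10 = 16796.
Permutations of [n] avoiding any single length-3 pattern are counted by C_n; here n = 14. So B = C_14 = 2674440.
A full binary tree with L leaves has L−1 internal nodes and is counted by C_{L−1}; L = 8 gives C_7. So D = C_7 = 429.
A + B − D = 16796 + 2674440 − 429 = 2690807.

2690807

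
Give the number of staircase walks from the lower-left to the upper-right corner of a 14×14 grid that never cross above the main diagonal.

Monotone paths in an n×n grid that stay weakly below the diagonal are counted by C_n; here n = 14.
C_14 = C(28,14)/15 = 40116600/15 = 2674440.

2674440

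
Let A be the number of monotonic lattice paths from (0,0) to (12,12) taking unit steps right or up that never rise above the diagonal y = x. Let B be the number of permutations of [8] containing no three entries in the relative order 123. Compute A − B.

206582

Monotone paths in an n×n grid that stay weakly below the diagonal are counted by C_n; here n = 12. So A = C_12 = 208012.
For any fixed pattern of length 3, the pattern-avoiding permutations of [8] number C_8. So B = C_8 = 1430.
A − B = 208012 − 1430 = 206582.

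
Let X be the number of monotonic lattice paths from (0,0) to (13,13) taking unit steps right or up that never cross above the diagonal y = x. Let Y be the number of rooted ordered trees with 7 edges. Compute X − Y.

Monotone paths in an n×n grid that stay weakly below the diagonal are counted by C_n; here n = 13. So X = C_13 = 742900.
Rooted ordered trees with n edges are counted by C_n; here n = 7. So Y = C_7 = 429.
X − Y = 742900 − 429 = 742471.

742471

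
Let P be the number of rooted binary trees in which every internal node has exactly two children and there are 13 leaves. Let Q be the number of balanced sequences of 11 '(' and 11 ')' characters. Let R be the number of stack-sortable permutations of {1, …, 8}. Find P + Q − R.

265368

Full binary trees with 13 leaves have 13−1 = 12 internal nodes, so there are C_12 of them. So P = C_12 = 208012.
A balanced arrangement of 11 bracket pairs is a Dyck word of semilength 11, so the count is C_11. So Q = C_11 = 58786.
By Knuth's characterisation, the stack-sortable permutations of length 8 are the 231-avoiders, numbering C_8. So R = C_8 = 1430.
P + Q − R = 208012 + 58786 − 1430 = 265368.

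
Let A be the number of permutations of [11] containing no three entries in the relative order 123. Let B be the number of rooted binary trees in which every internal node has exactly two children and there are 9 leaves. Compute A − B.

Permutations of [n] avoiding any single length-3 pattern are counted by C_n; here n = 11. So A = C_11 = 58786.
A full binary tree with L leaves has L−1 internal nodes and is counted by C_{L−1}; L = 9 gives C_8. So B = C_8 = 1430.
A − B = 58786 − 1430 = 57356.

57356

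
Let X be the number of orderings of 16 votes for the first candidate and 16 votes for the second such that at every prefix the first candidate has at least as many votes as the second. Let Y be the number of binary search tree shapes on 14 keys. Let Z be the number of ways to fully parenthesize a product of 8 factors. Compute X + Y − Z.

Reading a vote for the leader as '(' and for the other as ')' turns such a sequence into a balanced string of 16 pairs, so the count is C_16. So X = C_16 = 35357670.
Rooted binary trees with 14 nodes (each child slot possibly empty) number C_14. So Y = C_14 = 2674440.
Parenthesizations of m factors correspond to full binary trees with m leaves, counted by C_{m−1}; m = 8 gives C_7. So Z = C_7 = 429.
X + Y − Z = 35357670 + 2674440 − 429 = 38031681.

38031681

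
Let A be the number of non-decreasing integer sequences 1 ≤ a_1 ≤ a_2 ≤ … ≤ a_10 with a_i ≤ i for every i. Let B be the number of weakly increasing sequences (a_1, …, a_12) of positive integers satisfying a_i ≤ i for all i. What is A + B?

Such sub-staircase sequences of length n are counted by C_n; here n = 10. So A = C_10 = 16796.
Such sub-staircase sequences of length n are counted by C_n; here n = 12. So B = C_12 = 208012.
A + B = 16796 + 208012 = 224808.

224808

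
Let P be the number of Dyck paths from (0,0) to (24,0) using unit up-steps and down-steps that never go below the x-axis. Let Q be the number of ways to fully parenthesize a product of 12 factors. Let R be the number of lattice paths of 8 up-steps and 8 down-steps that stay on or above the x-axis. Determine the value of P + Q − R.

265368

Paths of 12 up- and 12 down-steps that never dip below the axis are Dyck paths; their count is C_12. So P = C_12 = 208012.
Ways to associate a product of 12 factors correspond to binary trees on 12 leaves, so the count is C_11. So Q = C_11 = 58786.
Paths of 8 up- and 8 down-steps that never dip below the axis are Dyck paths; their count is C_8. So R = C_8 = 1430.
P + Q − R = 208012 + 58786 − 1430 = 265368.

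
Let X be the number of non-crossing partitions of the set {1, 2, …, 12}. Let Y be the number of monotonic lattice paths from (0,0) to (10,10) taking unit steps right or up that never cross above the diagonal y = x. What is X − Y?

191216

The non-crossing partitions of [12] form a lattice of size C_12. So X = C_12 = 208012.
Monotone paths in an n×n grid that stay weakly below the diagonal are counted by C_n; here n = 10. So Y = C_10 = 16796.
X − Y = 208012 − 16796 = 191216.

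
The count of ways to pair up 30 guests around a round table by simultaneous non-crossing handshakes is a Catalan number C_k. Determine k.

With 30 = 2·15 people, non-crossing handshake pairings are non-crossing perfect matchings on a circle, counted by C_15.

15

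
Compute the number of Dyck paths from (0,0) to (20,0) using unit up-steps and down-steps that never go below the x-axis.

Dyck paths of semilength n (length 2n) are counted by C_n; here n = 10.
C_10 = C(20,10)/11 = 184756/11 = 16796.

16796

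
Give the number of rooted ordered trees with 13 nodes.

Rooted ordered (plane) trees on m nodes have m−1 edges and are counted by C_{m−1}; m = 13 gives C_12.
C_12 = C_11 · 2(2·11+1)/(11+2) = 58786 · 46/13 = 208012.

208012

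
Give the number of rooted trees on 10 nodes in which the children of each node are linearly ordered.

A rooted plane tree on 10 nodes has 9 edges, and such trees are counted by C_9.
C_9 = C(18,9)/10 = 48620/10 = 4862.

4862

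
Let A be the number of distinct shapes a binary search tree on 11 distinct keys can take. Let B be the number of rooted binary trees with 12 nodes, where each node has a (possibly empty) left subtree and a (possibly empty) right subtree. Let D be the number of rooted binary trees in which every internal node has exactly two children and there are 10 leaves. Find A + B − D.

There are C_n binary search tree shapes on n keys; with n = 11 that is C_11. So A = C_11 = 58786.
There are C_n binary search tree shapes on n keys; with n = 12 that is C_12. So B = C_12 = 208012.
A full binary tree with L leaves has L−1 internal nodes and is counted by C_{L−1}; L = 10 gives C_9. So D = C_9 = 4862.
A + B − D = 58786 + 208012 − 4862 = 261936.

261936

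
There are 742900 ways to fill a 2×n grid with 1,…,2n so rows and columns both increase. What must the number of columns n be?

13

Standard Young tableaux of shape 2×n are counted by C_n. Since C_13 = 742900, the index is 13.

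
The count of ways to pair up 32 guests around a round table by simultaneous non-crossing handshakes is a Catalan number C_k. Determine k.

16

With 32 = 2·16 people, non-crossing handshake pairings are non-crossing perfect matchings on a circle, counted by C_16.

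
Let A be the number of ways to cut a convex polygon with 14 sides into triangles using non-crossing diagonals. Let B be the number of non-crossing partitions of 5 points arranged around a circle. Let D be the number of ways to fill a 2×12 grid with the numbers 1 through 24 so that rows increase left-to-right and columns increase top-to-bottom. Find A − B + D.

415982

A convex 14-gon is triangulated into 12 triangles, and the number of such triangulations is the Catalan number C_{14−2} = C_12. So A = C_12 = 208012.
Non-crossing partitions of an n-element set are counted by C_n; here n = 5. So B = C_5 = 42.
Standard Young tableaux of shape 2×n are counted by C_n; here n = 12. So D = C_12 = 208012.
A − B + D = 208012 − 42 + 208012 = 415982.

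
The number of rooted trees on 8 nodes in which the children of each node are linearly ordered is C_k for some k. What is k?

A rooted plane tree on 8 nodes has 7 edges, and such trees are counted by C_7.

7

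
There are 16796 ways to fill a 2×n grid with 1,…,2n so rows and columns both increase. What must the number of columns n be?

Standard Young tableaux of shape 2×n are counted by C_n. The Catalan number equal to 16796 is C_10.

10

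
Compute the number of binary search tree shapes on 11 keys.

Rooted binary trees with 11 nodes (each child slot possibly empty) number C_11.
C_11 = C(22,11)/12 = 705432/12 = 58786.

58786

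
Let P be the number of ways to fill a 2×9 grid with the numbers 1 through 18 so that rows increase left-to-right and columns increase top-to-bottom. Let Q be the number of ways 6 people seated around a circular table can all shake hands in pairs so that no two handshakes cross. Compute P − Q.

Standard Young tableaux of shape 2×n are counted by C_n; here n = 9. So P = C_9 = 4862.
With 6 = 2·3 people, non-crossing handshake pairings are non-crossing perfect matchings on a circle, counted by C_3. So Q = C_3 = 5.
P − Q = 4862 − 5 = 4857.

4857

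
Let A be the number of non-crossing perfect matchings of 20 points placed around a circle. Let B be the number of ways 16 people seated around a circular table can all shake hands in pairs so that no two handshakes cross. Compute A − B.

Pairing 20 circle points by 10 non-crossing chords gives C_10 matchings. So A = C_10 = 16796.
Non-crossing handshake pairings of 2n people are counted by C_n; 16 people gives n = 8. So B = C_8 = 1430.
A − B = 16796 − 1430 = 15366.

15366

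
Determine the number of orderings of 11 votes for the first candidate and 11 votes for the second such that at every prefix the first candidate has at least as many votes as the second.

Reading a vote for the leader as '(' and for the other as ')' turns such a sequence into a balanced string of 11 pairs, so the count is C_11.
C_11 = C(22,11)/12 = 705432/12 = 58786.

58786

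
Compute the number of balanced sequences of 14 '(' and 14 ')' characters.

2674440

With 14 pairs the number of balanced bracket strings is the Catalan number C_14.
C_14 = C_13 · 2(2·13+1)/(13+2) = 742900 · 54/15 = 2674440.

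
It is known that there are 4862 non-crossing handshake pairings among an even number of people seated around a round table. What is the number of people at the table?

18

Non-crossing handshake pairings of 2n people are counted by C_n; 4862 = C_9.
So n = 9, and there are 2n = 18 people.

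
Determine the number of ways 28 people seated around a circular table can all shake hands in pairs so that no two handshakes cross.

With 28 = 2·14 people, non-crossing handshake pairings are non-crossing perfect matchings on a circle, counted by C_14.
C_14 = C(28,14)/15 = 40116600/15 = 2674440.

2674440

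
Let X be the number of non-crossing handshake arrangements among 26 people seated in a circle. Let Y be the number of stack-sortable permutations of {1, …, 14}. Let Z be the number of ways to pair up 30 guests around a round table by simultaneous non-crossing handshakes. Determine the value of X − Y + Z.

With 26 = 2·13 people, non-crossing handshake pairings are non-crossing perfect matchings on a circle, counted by C_13. So X = C_13 = 742900.
Stack-sortable permutations are exactly the 231-avoiding ones, counted by C_n; here n = 14. So Y = C_14 = 2674440.
With 30 = 2·15 people, non-crossing handshake pairings are non-crossing perfect matchings on a circle, counted by C_15. So Z = C_15 = 9694845.
X − Y + Z = 742900 − 2674440 + 9694845 = 7763305.

7763305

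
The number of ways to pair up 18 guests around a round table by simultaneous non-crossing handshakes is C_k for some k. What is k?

With 18 = 2·9 people, non-crossing handshake pairings are non-crossing perfect matchings on a circle, counted by C_9.

9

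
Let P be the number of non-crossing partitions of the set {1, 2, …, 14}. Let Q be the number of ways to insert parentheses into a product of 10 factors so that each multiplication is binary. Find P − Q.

2669578

The non-crossing partitions of [14] form a lattice of size C_14. So P = C_14 = 2674440.
Parenthesizations of m factors correspond to full binary trees with m leaves, counted by C_{m−1}; m = 10 gives C_9. So Q = C_9 = 4862.
P − Q = 2674440 − 4862 = 2669578.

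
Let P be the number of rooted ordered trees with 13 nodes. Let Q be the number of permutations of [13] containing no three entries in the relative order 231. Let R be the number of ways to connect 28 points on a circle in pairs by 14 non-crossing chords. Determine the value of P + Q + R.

3625352

Rooted ordered (plane) trees on m nodes have m−1 edges and are counted by C_{m−1}; m = 13 gives C_12. So P = C_12 = 208012.
Permutations of [n] avoiding any single length-3 pattern are counted by C_n; here n = 13. So Q = C_13 = 742900.
Non-crossing perfect matchings of 2n points on a circle are counted by C_n; with 28 points, n = 14. So R = C_14 = 2674440.
P + Q + R = 208012 + 742900 + 2674440 = 3625352.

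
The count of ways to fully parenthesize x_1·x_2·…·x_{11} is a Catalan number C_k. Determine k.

10

Bracketing 11 factors into binary products is counted by C_{11−1} = C_10.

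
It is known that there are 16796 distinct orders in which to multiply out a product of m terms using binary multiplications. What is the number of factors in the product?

Parenthesizations of m factors are counted by C_{m−1}. Since C_10 = 16796, the index is 10.
So the index is 10, and the number of factors is 10 + 1 = 11.

11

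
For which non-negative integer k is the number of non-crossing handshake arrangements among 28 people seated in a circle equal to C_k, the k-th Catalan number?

With 28 = 2·14 people, non-crossing handshake pairings are non-crossing perfect matchings on a circle, counted by C_14.

14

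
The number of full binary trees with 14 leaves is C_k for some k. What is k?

13

Full binary trees with 14 leaves have 14−1 = 13 internal nodes, so there are C_13 of them.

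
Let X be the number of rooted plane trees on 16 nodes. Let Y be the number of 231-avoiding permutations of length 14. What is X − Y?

Rooted ordered (plane) trees on m nodes have m−1 edges and are counted by C_{m−1}; m = 16 gives C_15. So X = C_15 = 9694845.
For any fixed pattern of length 3, the pattern-avoiding permutations of [14] number C_14. So Y = C_14 = 2674440.
X − Y = 9694845 − 2674440 = 7020405.

7020405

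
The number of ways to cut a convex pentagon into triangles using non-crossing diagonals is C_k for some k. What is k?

3

Triangulations of a convex m-gon are counted by C_{m−2}; with m = 5 this is C_3.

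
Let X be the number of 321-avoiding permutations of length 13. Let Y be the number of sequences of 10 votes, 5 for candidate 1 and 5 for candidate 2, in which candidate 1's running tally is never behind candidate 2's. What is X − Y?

For any fixed pattern of length 3, the pattern-avoiding permutations of [13] number C_13. So X = C_13 = 742900.
Reading a vote for the leader as '(' and for the other as ')' turns such a sequence into a balanced string of 5 pairs, so the count is C_5. So Y = C_5 = 42.
X − Y = 742900 − 42 = 742858.

742858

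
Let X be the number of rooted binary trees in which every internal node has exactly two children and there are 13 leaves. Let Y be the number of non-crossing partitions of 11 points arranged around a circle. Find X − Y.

A full binary tree with L leaves has L−1 internal nodes and is counted by C_{L−1}; L = 13 gives C_12. So X = C_12 = 208012.
The non-crossing partitions of [11] form a lattice of size C_11. So Y = C_11 = 58786.
X − Y = 208012 − 58786 = 149226.

149226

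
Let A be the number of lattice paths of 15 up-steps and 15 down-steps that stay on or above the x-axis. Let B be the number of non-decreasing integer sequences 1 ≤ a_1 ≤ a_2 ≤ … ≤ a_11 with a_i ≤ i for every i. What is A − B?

Paths of 15 up- and 15 down-steps that never dip below the axis are Dyck paths; their count is C_15. So A = C_15 = 9694845.
Such sub-staircase sequences of length n are counted by C_n; here n = 11. So B = C_11 = 58786.
A − B = 9694845 − 58786 = 9636059.

9636059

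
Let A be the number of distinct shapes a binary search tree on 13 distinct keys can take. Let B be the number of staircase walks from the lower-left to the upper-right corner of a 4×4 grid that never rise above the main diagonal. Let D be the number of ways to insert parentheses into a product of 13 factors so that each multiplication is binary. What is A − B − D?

Rooted binary trees with 13 nodes (each child slot possibly empty) number C_13. So A = C_13 = 742900.
Monotone paths in an n×n grid that stay weakly below the diagonal are counted by C_n; here n = 4. So B = C_4 = 14.
Ways to associate a product of 13 factors correspond to binary trees on 13 leaves, so the count is C_12. So D = C_12 = 208012.
A − B − D = 742900 − 14 − 208012 = 534874.

534874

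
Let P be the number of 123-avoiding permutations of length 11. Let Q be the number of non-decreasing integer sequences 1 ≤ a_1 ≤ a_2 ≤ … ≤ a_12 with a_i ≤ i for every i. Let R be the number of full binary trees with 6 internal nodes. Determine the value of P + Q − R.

Permutations of [n] avoiding any single length-3 pattern are counted by C_n; here n = 11. So P = C_11 = 58786.
Weakly increasing sequences with a_i ≤ i biject with Dyck paths of semilength 12, so there are C_12. So Q = C_12 = 208012.
The number of full binary trees on 6 internal nodes is the Catalan number C_6. So R = C_6 = 132.
P + Q − R = 58786 + 208012 − 132 = 266666.

266666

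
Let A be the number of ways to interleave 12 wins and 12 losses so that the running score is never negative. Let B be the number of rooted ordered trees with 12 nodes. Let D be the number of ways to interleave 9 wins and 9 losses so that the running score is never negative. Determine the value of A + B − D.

261936

Reading a vote for the leader as '(' and for the other as ')' turns such a sequence into a balanced string of 12 pairs, so the count is C_12. So A = C_12 = 208012.
A rooted plane tree on 12 nodes has 11 edges, and such trees are counted by C_11. So B = C_11 = 58786.
Reading a vote for the leader as '(' and for the other as ')' turns such a sequence into a balanced string of 9 pairs, so the count is C_9. So D = C_9 = 4862.
A + B − D = 208012 + 58786 − 4862 = 261936.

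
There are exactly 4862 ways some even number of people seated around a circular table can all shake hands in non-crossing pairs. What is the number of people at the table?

18

Non-crossing handshake pairings of 2n people are counted by C_n. Since C_9 = 4862, the index is 9.
So n = 9, and there are 2n = 18 people.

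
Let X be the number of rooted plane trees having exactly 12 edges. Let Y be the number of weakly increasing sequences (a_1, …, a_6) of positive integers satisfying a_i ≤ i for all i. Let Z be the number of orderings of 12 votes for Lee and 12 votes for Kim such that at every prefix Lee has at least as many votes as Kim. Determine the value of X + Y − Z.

Rooted ordered trees with n edges are counted by C_n; here n = 12. So X = C_12 = 208012.
Weakly increasing sequences with a_i ≤ i biject with Dyck paths of semilength 6, so there are C_6. So Y = C_6 = 132.
Ballot sequences with n votes each where one side never trails are Dyck words, counted by C_n; here n = 12. So Z = C_12 = 208012.
X + Y − Z = 208012 + 132 − 208012 = 132.

132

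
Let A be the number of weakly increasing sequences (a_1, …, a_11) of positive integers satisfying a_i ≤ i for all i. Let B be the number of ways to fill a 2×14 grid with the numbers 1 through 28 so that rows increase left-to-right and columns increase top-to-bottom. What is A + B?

Weakly increasing sequences with a_i ≤ i biject with Dyck paths of semilength 11, so there are C_11. So A = C_11 = 58786.
Standard Young tableaux of shape 2×n are counted by C_n; here n = 14. So B = C_14 = 2674440.
A + B = 58786 + 2674440 = 2733226.

2733226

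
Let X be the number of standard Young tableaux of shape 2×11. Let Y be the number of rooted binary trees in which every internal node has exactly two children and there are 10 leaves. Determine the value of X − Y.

53924

Standard Young tableaux of shape 2×n are counted by C_n; here n = 11. So X = C_11 = 58786.
Full binary trees with 10 leaves have 10−1 = 9 internal nodes, so there are C_9 of them. So Y = C_9 = 4862.
X − Y = 58786 − 4862 = 53924.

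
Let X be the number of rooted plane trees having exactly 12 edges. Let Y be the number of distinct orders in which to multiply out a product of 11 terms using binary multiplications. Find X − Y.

Rooted ordered trees with n edges are counted by C_n; here n = 12. So X = C_12 = 208012.
Parenthesizations of m factors correspond to full binary trees with m leaves, counted by C_{m−1}; m = 11 gives C_10. So Y = C_10 = 16796.
X − Y = 208012 − 16796 = 191216.

191216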